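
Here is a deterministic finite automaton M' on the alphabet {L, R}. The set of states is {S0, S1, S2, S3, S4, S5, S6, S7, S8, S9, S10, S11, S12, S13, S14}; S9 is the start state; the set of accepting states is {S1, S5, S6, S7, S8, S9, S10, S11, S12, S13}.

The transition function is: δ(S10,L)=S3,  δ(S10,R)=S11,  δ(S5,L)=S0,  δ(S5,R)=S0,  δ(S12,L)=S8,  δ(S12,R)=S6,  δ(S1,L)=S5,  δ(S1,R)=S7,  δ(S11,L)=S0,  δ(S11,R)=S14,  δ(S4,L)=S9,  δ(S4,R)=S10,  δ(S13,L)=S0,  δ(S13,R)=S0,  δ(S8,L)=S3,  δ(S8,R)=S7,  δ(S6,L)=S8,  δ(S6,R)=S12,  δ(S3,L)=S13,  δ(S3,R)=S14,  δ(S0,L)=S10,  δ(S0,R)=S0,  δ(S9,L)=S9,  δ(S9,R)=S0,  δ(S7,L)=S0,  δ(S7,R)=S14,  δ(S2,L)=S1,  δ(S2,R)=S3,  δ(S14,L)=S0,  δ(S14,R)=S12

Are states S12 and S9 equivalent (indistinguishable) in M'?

States {S1,S2,S4,S5} cannot be reached from the start state, so discard them.
Initial partition by acceptance: {S6,S7,S8,S9,S10,S11,S12,S13} | {S0,S3,S14}.
On input L, block {S6,S7,S8,S9,S10,S11,S12,S13} splits into {S7,S8,S10,S11,S13} and {S6,S9,S12}.
Split {S7,S8,S10,S11,S13} by δ(·,R) → {S7,S11,S13} and {S8,S10}.
Split {S0,S3,S14} by δ(·,L) → {S0} and {S3} and {S14}.
Refine {S7,S11,S13} on symbol R: members go to different blocks, giving {S7,S11} and {S13}.
On input L, block {S6,S9,S12} splits into {S6,S12} and {S9}.
No further refinement is possible. Final partition (8 blocks): {S7,S11} | {S0} | {S6,S12} | {S8,S10} | {S3} | {S14} | {S13} | {S9}.
S12 and S9 end up in different blocks, so they are distinguishable. For instance, the string 'R' is accepted from only S12.

No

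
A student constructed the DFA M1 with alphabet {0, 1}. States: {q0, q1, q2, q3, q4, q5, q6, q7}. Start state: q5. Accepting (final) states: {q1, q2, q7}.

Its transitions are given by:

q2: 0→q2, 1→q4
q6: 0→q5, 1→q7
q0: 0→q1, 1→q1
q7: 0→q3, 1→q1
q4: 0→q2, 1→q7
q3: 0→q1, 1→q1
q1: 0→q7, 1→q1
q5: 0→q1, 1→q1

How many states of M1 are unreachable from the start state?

4

No path from q5 leads to q0, q2, q4, q6; the other 4 states are all reachable.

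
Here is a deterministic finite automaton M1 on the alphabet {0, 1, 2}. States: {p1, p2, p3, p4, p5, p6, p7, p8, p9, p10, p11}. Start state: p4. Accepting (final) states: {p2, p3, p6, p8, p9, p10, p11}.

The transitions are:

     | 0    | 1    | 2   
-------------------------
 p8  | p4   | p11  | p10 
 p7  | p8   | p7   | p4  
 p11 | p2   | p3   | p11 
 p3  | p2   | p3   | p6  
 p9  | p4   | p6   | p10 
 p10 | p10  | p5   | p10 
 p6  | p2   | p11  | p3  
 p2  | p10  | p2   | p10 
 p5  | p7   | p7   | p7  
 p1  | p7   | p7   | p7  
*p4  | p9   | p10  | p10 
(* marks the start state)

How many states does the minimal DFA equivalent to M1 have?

Reachable states from the start: {p2,p3,p4,p5,p6,p7,p8,p9,p10,p11}. Unreachable: {p1} — drop them.
Start with accepting vs non-accepting: {p2,p3,p6,p8,p9,p10,p11} | {p4,p5,p7}.
Refine {p2,p3,p6,p8,p9,p10,p11} on symbol 0: members go to different blocks, giving {p2,p3,p6,p10,p11} and {p8,p9}.
Refine {p2,p3,p6,p10,p11} on symbol 1: members go to different blocks, giving {p2,p3,p6,p11} and {p10}.
On input 0, block {p2,p3,p6,p11} splits into {p3,p6,p11} and {p2}.
Refine {p4,p5,p7} on symbol 0: members go to different blocks, giving {p4,p7} and {p5}.
Refine {p4,p7} on symbol 1: members go to different blocks, giving {p4} and {p7}.
The partition is now stable with 7 blocks: {p3,p6,p11} | {p4} | {p8,p9} | {p10} | {p2} | {p5} | {p7}.

7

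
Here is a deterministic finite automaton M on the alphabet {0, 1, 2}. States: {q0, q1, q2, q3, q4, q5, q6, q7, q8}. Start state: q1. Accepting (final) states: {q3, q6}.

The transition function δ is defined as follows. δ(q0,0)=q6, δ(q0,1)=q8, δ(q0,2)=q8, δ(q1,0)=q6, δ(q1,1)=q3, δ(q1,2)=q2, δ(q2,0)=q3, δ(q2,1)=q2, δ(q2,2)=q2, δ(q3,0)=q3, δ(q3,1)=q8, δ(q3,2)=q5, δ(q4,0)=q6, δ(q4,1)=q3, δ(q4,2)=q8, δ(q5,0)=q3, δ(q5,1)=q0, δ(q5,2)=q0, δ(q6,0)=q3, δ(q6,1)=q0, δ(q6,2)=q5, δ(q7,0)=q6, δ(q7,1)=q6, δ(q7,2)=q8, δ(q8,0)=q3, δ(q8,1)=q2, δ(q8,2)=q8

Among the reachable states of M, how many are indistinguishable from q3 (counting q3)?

2

States {q4,q7} cannot be reached from the start state, so discard them.
Start with accepting vs non-accepting: {q3,q6} | {q0,q1,q2,q5,q8}.
Refine {q0,q1,q2,q5,q8} on symbol 1: members go to different blocks, giving {q0,q2,q5,q8} and {q1}.
Stable partition: {q3,q6} | {q0,q2,q5,q8} | {q1} — 3 equivalence classes.
The equivalence class containing q3 is {q3,q6}, of size 2.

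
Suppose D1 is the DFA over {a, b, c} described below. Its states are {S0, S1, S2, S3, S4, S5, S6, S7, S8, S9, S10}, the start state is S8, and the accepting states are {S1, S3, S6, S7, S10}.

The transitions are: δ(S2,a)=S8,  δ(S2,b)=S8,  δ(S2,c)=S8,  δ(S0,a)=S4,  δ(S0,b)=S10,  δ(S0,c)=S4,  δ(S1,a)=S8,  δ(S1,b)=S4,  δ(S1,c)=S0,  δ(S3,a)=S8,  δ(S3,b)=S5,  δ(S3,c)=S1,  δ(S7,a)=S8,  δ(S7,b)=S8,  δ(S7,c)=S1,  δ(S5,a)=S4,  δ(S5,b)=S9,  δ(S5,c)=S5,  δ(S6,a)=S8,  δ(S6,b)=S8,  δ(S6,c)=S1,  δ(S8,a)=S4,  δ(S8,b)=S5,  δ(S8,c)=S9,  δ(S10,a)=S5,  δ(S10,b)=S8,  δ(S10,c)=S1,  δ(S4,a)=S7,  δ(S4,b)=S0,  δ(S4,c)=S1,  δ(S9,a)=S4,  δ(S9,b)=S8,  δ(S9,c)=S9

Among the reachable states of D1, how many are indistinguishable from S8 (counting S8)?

3

Reachable states from the start: {S0,S1,S4,S5,S7,S8,S9,S10}. Unreachable: {S2,S3,S6} — drop them.
Initial partition by acceptance: {S1,S7,S10} | {S0,S4,S5,S8,S9}.
On input c, block {S1,S7,S10} splits into {S7,S10} and {S1}.
On input a, block {S0,S4,S5,S8,S9} splits into {S0,S5,S8,S9} and {S4}.
Refine {S0,S5,S8,S9} on symbol b: members go to different blocks, giving {S5,S8,S9} and {S0}.
No further refinement is possible. Final partition (5 blocks): {S7,S10} | {S5,S8,S9} | {S1} | {S4} | {S0}.
State S8 belongs to the block {S5,S8,S9}, which has 3 states.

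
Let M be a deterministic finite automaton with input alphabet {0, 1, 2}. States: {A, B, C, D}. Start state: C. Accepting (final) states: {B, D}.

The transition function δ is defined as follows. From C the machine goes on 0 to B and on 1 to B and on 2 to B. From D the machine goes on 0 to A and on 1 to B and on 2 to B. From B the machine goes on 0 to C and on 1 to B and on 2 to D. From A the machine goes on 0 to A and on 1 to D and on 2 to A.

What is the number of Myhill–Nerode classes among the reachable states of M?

P0 = {B,D} | {A,C}.
On input 0, block {A,C} splits into {A} and {C}.
Split {B,D} by δ(·,0) → {B} and {D}.
Stable partition: {B} | {A} | {C} | {D} — 4 equivalence classes.

4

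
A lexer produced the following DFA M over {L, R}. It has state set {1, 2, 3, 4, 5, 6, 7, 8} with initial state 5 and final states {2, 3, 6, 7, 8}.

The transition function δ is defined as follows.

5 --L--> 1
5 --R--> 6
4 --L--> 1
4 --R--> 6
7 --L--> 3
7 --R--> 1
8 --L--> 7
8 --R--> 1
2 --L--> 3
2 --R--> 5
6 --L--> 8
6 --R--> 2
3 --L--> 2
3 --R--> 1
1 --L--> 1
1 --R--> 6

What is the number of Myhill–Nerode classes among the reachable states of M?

3

Reachable states from the start: {1,2,3,5,6,7,8}. Unreachable: {4} — drop them.
Start with accepting vs non-accepting: {2,3,6,7,8} | {1,5}.
On input R, block {2,3,6,7,8} splits into {2,3,7,8} and {6}.
No further refinement is possible. Final partition (3 blocks): {2,3,7,8} | {1,5} | {6}.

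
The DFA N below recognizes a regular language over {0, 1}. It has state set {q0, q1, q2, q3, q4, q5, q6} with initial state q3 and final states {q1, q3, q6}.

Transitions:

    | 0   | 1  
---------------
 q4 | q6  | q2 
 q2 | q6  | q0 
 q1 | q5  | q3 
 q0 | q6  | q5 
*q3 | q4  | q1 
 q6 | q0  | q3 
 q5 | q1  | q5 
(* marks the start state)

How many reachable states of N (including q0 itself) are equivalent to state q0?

4

P0 = {q1,q3,q6} | {q0,q2,q4,q5}.
Stable partition: {q1,q3,q6} | {q0,q2,q4,q5} — 2 equivalence classes.
State q0 belongs to the block {q0,q2,q4,q5}, which has 4 states.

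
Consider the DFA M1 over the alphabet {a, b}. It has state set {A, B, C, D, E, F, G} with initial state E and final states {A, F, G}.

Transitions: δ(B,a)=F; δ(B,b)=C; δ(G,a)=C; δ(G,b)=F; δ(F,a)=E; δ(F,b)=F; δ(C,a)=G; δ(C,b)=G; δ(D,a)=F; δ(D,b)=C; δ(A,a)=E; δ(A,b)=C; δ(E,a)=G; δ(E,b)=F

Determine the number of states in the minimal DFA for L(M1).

2

Reachable states from the start: {C,E,F,G}. Unreachable: {A,B,D} — drop them.
Start with accepting vs non-accepting: {F,G} | {C,E}.
No further refinement is possible. Final partition (2 blocks): {F,G} | {C,E}.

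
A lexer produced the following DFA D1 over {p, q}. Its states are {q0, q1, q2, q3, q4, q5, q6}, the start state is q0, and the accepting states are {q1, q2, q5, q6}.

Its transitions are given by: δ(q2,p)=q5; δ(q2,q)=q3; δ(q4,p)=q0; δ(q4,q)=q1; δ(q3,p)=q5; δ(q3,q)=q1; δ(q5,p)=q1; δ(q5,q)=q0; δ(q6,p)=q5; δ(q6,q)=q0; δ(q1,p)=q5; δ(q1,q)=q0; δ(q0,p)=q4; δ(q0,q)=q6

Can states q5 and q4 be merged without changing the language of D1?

No

States {q2,q3} cannot be reached from the start state, so discard them.
Initial partition by acceptance: {q1,q5,q6} | {q0,q4}.
No further refinement is possible. Final partition (2 blocks): {q1,q5,q6} | {q0,q4}.
q5 and q4 end up in different blocks, so they are distinguishable. For instance, the string 'ε' is accepted from only q5.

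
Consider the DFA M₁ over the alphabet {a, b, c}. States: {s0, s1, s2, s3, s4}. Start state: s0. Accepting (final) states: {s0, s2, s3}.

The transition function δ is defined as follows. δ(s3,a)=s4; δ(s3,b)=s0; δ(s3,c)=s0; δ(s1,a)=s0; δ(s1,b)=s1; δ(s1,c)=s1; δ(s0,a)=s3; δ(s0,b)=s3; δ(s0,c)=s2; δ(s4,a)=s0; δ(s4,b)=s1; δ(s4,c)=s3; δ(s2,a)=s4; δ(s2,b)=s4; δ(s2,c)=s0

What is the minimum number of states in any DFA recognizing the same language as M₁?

5

All states are reachable from the start state.
P0 = {s0,s2,s3} | {s1,s4}.
Split {s0,s2,s3} by δ(·,a) → {s2,s3} and {s0}.
Split {s2,s3} by δ(·,b) → {s2} and {s3}.
Refine {s1,s4} on symbol c: members go to different blocks, giving {s1} and {s4}.
Stable partition: {s2} | {s1} | {s0} | {s3} | {s4} — 5 equivalence classes.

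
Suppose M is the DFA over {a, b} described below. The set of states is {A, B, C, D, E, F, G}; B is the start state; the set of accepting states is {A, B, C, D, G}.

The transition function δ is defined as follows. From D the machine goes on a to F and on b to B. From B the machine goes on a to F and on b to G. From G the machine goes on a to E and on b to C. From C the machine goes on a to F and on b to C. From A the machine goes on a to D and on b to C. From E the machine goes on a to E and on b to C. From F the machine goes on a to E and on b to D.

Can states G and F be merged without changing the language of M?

First remove the unreachable states {A}; 6 states remain.
Initial partition by acceptance: {B,C,D,G} | {E,F}.
No further refinement is possible. Final partition (2 blocks): {B,C,D,G} | {E,F}.
G and F end up in different blocks, so they are distinguishable. For instance, the string 'ε' is accepted from only G.

No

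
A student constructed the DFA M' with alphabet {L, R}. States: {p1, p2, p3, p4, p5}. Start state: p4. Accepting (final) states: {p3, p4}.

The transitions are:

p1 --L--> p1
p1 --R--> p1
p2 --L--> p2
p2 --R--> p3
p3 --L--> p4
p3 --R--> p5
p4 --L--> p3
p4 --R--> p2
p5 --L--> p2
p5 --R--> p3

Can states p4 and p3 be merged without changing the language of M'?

Reachable states from the start: {p2,p3,p4,p5}. Unreachable: {p1} — drop them.
Initial partition by acceptance: {p3,p4} | {p2,p5}.
The partition is now stable with 2 blocks: {p3,p4} | {p2,p5}.
p4 and p3 lie in the same block of the stable partition, so they are equivalent — no string distinguishes them.

Yes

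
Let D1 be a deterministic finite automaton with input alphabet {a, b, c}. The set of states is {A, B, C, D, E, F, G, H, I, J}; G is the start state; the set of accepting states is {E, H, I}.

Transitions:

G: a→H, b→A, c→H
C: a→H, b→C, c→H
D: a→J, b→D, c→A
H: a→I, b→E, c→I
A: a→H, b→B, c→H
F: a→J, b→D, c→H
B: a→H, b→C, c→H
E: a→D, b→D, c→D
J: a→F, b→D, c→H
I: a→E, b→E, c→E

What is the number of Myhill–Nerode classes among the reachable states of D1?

6

All states are reachable from the start state.
P0 = {E,H,I} | {A,B,C,D,F,G,J}.
Split {E,H,I} by δ(·,a) → {H,I} and {E}.
Split {H,I} by δ(·,a) → {H} and {I}.
On input a, block {A,B,C,D,F,G,J} splits into {A,B,C,G} and {D,F,J}.
Refine {D,F,J} on symbol c: members go to different blocks, giving {F,J} and {D}.
No further refinement is possible. Final partition (6 blocks): {H} | {A,B,C,G} | {E} | {I} | {F,J} | {D}.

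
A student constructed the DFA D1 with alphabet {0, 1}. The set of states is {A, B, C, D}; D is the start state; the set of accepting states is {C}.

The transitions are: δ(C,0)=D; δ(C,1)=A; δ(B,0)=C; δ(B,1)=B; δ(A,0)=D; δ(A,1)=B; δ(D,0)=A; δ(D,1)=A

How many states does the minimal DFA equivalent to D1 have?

4

All states are reachable from the start state.
P0 = {C} | {A,B,D}.
On input 0, block {A,B,D} splits into {A,D} and {B}.
Refine {A,D} on symbol 1: members go to different blocks, giving {A} and {D}.
Stable partition: {C} | {A} | {B} | {D} — 4 equivalence classes.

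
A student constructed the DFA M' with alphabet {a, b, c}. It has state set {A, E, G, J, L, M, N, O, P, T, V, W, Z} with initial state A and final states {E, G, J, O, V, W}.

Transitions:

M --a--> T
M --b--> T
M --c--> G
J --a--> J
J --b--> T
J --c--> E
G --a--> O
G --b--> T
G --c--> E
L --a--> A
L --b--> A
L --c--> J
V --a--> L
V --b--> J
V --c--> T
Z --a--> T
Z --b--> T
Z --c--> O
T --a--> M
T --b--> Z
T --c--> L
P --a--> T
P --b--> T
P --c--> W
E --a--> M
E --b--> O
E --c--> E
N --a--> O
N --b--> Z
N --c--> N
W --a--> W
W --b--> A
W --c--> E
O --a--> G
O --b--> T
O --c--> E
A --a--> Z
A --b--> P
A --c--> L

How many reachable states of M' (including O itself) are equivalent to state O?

First remove the unreachable states {N,V}; 11 states remain.
Initial partition by acceptance: {E,G,J,O,W} | {A,L,M,P,T,Z}.
Refine {E,G,J,O,W} on symbol a: members go to different blocks, giving {G,J,O,W} and {E}.
Refine {A,L,M,P,T,Z} on symbol c: members go to different blocks, giving {L,M,P,Z} and {A,T}.
Stable partition: {G,J,O,W} | {L,M,P,Z} | {E} | {A,T} — 4 equivalence classes.
State O belongs to the block {G,J,O,W}, which has 4 states.

4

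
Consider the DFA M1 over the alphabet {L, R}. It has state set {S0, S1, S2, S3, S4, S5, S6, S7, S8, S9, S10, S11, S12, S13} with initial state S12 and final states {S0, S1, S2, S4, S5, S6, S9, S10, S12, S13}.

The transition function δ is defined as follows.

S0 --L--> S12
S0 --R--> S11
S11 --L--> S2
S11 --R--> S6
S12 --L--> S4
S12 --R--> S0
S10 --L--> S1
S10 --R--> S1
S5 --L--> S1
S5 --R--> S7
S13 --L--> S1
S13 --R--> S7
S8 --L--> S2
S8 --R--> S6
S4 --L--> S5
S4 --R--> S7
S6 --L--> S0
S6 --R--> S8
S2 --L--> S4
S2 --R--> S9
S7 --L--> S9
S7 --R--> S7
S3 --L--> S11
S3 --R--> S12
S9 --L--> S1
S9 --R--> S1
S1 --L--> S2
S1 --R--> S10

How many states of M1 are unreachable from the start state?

2

No path from S12 leads to S3, S13; the other 12 states are all reachable.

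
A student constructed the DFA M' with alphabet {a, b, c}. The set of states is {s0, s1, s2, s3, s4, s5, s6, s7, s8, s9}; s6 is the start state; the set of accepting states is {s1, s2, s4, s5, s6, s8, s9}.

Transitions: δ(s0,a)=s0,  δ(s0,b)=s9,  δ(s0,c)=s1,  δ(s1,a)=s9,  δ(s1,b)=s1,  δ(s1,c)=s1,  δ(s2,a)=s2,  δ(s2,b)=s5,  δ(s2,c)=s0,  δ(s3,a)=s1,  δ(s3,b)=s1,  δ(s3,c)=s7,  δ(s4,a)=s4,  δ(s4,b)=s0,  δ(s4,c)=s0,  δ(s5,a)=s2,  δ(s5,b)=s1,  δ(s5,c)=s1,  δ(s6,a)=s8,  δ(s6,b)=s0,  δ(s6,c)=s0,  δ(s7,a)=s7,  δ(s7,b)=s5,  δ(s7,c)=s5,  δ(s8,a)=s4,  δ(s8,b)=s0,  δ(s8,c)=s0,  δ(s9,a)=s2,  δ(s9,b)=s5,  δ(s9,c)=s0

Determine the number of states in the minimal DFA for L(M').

States {s3,s7} cannot be reached from the start state, so discard them.
P0 = {s1,s2,s4,s5,s6,s8,s9} | {s0}.
Refine {s1,s2,s4,s5,s6,s8,s9} on symbol b: members go to different blocks, giving {s1,s2,s5,s9} and {s4,s6,s8}.
Split {s1,s2,s5,s9} by δ(·,c) → {s1,s5} and {s2,s9}.
The partition is now stable with 4 blocks: {s1,s5} | {s0} | {s4,s6,s8} | {s2,s9}.

4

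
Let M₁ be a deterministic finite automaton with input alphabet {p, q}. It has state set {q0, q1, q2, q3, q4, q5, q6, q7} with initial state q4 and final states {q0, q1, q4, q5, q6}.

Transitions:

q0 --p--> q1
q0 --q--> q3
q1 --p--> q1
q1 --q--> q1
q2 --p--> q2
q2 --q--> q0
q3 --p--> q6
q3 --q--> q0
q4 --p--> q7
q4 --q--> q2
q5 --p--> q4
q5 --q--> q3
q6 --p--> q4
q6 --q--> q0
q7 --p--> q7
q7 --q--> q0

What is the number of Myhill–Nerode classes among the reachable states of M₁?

States {q5} cannot be reached from the start state, so discard them.
Initial partition by acceptance: {q0,q1,q4,q6} | {q2,q3,q7}.
Refine {q0,q1,q4,q6} on symbol p: members go to different blocks, giving {q0,q1,q6} and {q4}.
Refine {q0,q1,q6} on symbol p: members go to different blocks, giving {q0,q1} and {q6}.
Refine {q0,q1} on symbol q: members go to different blocks, giving {q0} and {q1}.
On input p, block {q2,q3,q7} splits into {q2,q7} and {q3}.
Stable partition: {q0} | {q2,q7} | {q4} | {q6} | {q1} | {q3} — 6 equivalence classes.

6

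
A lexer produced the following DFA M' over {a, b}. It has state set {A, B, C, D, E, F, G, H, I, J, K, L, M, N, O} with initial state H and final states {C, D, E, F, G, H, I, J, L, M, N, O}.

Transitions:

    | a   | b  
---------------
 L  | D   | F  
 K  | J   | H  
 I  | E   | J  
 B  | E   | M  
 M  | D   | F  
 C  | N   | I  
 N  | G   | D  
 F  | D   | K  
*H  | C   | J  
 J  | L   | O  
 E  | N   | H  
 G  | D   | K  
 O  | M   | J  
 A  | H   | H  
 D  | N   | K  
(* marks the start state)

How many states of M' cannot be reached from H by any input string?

2

BFS from H reaches {C, D, E, F, G, H, I, J, K, L, M, N, O}; the 2 state(s) A, B are never visited.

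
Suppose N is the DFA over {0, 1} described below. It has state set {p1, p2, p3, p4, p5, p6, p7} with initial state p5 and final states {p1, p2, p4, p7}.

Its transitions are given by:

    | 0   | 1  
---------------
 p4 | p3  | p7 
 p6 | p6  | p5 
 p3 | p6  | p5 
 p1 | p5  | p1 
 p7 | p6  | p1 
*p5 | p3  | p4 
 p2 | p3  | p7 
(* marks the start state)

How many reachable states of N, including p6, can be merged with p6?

2

Reachable states from the start: {p1,p3,p4,p5,p6,p7}. Unreachable: {p2} — drop them.
P0 = {p1,p4,p7} | {p3,p5,p6}.
On input 1, block {p3,p5,p6} splits into {p3,p6} and {p5}.
Refine {p1,p4,p7} on symbol 0: members go to different blocks, giving {p4,p7} and {p1}.
Refine {p4,p7} on symbol 1: members go to different blocks, giving {p4} and {p7}.
No further refinement is possible. Final partition (5 blocks): {p4} | {p3,p6} | {p5} | {p1} | {p7}.
State p6 belongs to the block {p3,p6}, which has 2 states.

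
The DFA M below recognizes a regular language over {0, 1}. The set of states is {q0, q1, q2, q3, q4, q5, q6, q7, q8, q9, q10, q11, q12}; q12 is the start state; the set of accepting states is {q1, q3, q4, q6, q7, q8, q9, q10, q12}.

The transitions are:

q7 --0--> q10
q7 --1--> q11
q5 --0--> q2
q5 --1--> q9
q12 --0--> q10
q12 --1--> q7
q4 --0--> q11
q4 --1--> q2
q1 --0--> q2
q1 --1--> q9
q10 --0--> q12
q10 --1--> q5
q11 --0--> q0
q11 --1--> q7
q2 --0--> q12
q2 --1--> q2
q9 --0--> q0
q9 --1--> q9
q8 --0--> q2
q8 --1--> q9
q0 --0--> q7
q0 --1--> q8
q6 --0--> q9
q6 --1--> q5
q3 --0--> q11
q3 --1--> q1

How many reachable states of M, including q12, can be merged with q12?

1

First remove the unreachable states {q1,q3,q4,q6}; 9 states remain.
Start with accepting vs non-accepting: {q7,q8,q9,q10,q12} | {q0,q2,q5,q11}.
On input 0, block {q7,q8,q9,q10,q12} splits into {q7,q10,q12} and {q8,q9}.
Refine {q7,q10,q12} on symbol 1: members go to different blocks, giving {q7,q10} and {q12}.
Split {q7,q10} by δ(·,0) → {q7} and {q10}.
Refine {q0,q2,q5,q11} on symbol 0: members go to different blocks, giving {q5,q11} and {q0} and {q2}.
On input 0, block {q5,q11} splits into {q5} and {q11}.
Split {q8,q9} by δ(·,0) → {q8} and {q9}.
No further refinement is possible. Final partition (9 blocks): {q7} | {q5} | {q8} | {q12} | {q10} | {q0} | {q2} | {q11} | {q9}.
State q12 belongs to the block {q12}, which has 1 states.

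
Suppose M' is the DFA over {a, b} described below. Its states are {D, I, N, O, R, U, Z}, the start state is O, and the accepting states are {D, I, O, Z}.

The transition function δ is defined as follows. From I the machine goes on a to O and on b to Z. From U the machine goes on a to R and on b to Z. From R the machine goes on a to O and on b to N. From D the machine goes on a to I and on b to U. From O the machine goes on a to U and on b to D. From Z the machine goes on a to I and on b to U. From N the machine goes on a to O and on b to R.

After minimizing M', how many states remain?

5

All states are reachable from the start state.
Start with accepting vs non-accepting: {D,I,O,Z} | {N,R,U}.
On input a, block {D,I,O,Z} splits into {D,I,Z} and {O}.
Refine {D,I,Z} on symbol a: members go to different blocks, giving {D,Z} and {I}.
Refine {N,R,U} on symbol a: members go to different blocks, giving {N,R} and {U}.
The partition is now stable with 5 blocks: {D,Z} | {N,R} | {O} | {I} | {U}.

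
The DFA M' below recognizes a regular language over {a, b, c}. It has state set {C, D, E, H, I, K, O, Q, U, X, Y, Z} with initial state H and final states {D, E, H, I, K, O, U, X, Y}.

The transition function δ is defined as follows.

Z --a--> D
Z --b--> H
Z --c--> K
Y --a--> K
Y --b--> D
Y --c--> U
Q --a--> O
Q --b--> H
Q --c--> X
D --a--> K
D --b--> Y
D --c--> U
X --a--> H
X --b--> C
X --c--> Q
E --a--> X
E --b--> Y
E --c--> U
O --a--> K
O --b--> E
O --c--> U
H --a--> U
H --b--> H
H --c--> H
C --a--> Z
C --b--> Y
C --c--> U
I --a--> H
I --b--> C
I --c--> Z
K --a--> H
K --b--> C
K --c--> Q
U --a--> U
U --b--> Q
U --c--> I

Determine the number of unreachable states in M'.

Every one of the 12 states is reachable from H.

0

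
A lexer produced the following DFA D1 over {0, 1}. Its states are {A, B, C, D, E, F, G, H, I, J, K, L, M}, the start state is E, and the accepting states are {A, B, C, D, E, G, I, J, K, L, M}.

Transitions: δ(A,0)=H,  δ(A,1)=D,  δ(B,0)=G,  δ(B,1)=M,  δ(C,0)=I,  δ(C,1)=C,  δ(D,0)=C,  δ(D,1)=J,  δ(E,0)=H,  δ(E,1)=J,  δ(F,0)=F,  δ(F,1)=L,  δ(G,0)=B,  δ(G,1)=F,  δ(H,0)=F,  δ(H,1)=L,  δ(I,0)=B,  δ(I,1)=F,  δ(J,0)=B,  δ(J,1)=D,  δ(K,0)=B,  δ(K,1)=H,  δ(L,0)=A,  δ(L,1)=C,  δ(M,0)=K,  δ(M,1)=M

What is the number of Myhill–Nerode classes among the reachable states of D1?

6

All states are reachable from the start state.
Initial partition by acceptance: {A,B,C,D,E,G,I,J,K,L,M} | {F,H}.
On input 0, block {A,B,C,D,E,G,I,J,K,L,M} splits into {B,C,D,G,I,J,K,L,M} and {A,E}.
Refine {B,C,D,G,I,J,K,L,M} on symbol 0: members go to different blocks, giving {B,C,D,G,I,J,K,M} and {L}.
Refine {B,C,D,G,I,J,K,M} on symbol 1: members go to different blocks, giving {B,C,D,J,M} and {G,I,K}.
On input 0, block {B,C,D,J,M} splits into {B,C,M} and {D,J}.
The partition is now stable with 6 blocks: {B,C,M} | {F,H} | {A,E} | {L} | {G,I,K} | {D,J}.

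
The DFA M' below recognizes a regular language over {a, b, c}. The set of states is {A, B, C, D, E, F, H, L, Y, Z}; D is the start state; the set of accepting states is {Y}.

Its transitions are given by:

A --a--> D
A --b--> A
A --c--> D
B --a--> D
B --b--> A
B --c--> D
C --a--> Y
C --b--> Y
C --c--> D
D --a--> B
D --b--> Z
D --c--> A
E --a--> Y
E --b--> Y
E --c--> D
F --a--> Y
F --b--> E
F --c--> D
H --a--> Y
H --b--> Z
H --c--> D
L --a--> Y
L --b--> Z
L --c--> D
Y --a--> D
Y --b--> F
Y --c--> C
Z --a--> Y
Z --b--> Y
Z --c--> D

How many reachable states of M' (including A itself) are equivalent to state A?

2

Reachable states from the start: {A,B,C,D,E,F,Y,Z}. Unreachable: {H,L} — drop them.
Start with accepting vs non-accepting: {Y} | {A,B,C,D,E,F,Z}.
Refine {A,B,C,D,E,F,Z} on symbol a: members go to different blocks, giving {C,E,F,Z} and {A,B,D}.
Refine {C,E,F,Z} on symbol b: members go to different blocks, giving {C,E,Z} and {F}.
Split {A,B,D} by δ(·,b) → {A,B} and {D}.
Stable partition: {Y} | {C,E,Z} | {A,B} | {F} | {D} — 5 equivalence classes.
The equivalence class containing A is {A,B}, of size 2.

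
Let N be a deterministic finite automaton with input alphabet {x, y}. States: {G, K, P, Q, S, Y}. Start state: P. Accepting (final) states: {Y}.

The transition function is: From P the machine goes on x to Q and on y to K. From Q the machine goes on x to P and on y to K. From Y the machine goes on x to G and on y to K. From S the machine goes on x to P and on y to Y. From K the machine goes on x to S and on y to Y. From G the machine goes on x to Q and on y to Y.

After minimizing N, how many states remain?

All states are reachable from the start state.
Start with accepting vs non-accepting: {Y} | {G,K,P,Q,S}.
Split {G,K,P,Q,S} by δ(·,y) → {G,K,S} and {P,Q}.
On input x, block {G,K,S} splits into {G,S} and {K}.
No further refinement is possible. Final partition (4 blocks): {Y} | {G,S} | {P,Q} | {K}.

4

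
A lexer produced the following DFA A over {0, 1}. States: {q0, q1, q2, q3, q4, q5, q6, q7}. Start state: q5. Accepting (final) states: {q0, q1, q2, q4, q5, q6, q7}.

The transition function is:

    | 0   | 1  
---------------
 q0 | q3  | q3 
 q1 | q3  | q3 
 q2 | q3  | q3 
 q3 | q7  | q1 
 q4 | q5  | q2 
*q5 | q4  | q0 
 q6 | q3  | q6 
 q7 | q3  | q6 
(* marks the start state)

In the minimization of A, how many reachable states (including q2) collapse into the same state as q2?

3

All states are reachable from the start state.
P0 = {q0,q1,q2,q4,q5,q6,q7} | {q3}.
Refine {q0,q1,q2,q4,q5,q6,q7} on symbol 0: members go to different blocks, giving {q0,q1,q2,q6,q7} and {q4,q5}.
On input 1, block {q0,q1,q2,q6,q7} splits into {q0,q1,q2} and {q6,q7}.
The partition is now stable with 4 blocks: {q0,q1,q2} | {q3} | {q4,q5} | {q6,q7}.
The equivalence class containing q2 is {q0,q1,q2}, of size 3.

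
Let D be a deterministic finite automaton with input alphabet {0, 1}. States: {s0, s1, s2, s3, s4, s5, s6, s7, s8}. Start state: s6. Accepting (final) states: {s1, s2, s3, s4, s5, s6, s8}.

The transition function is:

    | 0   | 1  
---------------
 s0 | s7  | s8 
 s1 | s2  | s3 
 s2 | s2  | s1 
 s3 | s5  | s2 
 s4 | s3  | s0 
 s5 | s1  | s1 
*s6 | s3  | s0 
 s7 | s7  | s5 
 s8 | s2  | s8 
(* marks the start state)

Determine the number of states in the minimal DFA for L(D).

First remove the unreachable states {s4}; 8 states remain.
P0 = {s1,s2,s3,s5,s6,s8} | {s0,s7}.
Split {s1,s2,s3,s5,s6,s8} by δ(·,1) → {s1,s2,s3,s5,s8} and {s6}.
Stable partition: {s1,s2,s3,s5,s8} | {s0,s7} | {s6} — 3 equivalence classes.

3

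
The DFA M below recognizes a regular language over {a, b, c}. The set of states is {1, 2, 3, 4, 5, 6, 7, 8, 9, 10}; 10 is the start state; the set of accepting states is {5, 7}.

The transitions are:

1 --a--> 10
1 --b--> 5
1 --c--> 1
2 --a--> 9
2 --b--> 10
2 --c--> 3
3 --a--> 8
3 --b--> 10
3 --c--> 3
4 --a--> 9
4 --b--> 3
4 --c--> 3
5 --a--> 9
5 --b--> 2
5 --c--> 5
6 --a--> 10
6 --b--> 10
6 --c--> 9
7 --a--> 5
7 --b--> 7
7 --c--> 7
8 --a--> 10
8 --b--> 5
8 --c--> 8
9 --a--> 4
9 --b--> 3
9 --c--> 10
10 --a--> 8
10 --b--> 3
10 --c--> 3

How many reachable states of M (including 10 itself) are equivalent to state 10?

Reachable states from the start: {2,3,4,5,8,9,10}. Unreachable: {1,6,7} — drop them.
Start with accepting vs non-accepting: {5} | {2,3,4,8,9,10}.
Refine {2,3,4,8,9,10} on symbol b: members go to different blocks, giving {2,3,4,9,10} and {8}.
On input a, block {2,3,4,9,10} splits into {2,4,9} and {3,10}.
No further refinement is possible. Final partition (4 blocks): {5} | {2,4,9} | {8} | {3,10}.
State 10 belongs to the block {3,10}, which has 2 states.

2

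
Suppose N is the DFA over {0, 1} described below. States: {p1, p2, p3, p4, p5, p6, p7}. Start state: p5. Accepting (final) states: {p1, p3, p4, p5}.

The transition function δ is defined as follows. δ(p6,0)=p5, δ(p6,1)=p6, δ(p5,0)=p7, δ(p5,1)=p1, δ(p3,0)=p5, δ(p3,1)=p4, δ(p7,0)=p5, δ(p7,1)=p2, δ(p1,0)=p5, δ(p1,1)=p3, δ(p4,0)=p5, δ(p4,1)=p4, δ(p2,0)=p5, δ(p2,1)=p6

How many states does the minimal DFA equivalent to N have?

Start with accepting vs non-accepting: {p1,p3,p4,p5} | {p2,p6,p7}.
Split {p1,p3,p4,p5} by δ(·,0) → {p1,p3,p4} and {p5}.
Stable partition: {p1,p3,p4} | {p2,p6,p7} | {p5} — 3 equivalence classes.

3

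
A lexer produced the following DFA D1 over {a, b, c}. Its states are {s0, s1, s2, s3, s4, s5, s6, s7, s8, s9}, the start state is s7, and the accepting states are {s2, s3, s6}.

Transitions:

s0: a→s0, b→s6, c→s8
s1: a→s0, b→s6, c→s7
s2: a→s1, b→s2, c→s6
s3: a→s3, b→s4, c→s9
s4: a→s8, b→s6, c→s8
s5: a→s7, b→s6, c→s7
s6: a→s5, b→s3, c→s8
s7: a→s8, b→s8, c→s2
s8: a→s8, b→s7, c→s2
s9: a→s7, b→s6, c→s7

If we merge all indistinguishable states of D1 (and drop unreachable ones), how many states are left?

6

All states are reachable from the start state.
Start with accepting vs non-accepting: {s2,s3,s6} | {s0,s1,s4,s5,s7,s8,s9}.
On input a, block {s2,s3,s6} splits into {s2,s6} and {s3}.
Split {s2,s6} by δ(·,b) → {s2} and {s6}.
Split {s0,s1,s4,s5,s7,s8,s9} by δ(·,b) → {s0,s1,s4,s5,s9} and {s7,s8}.
Split {s0,s1,s4,s5,s9} by δ(·,a) → {s4,s5,s9} and {s0,s1}.
Stable partition: {s2} | {s4,s5,s9} | {s3} | {s6} | {s7,s8} | {s0,s1} — 6 equivalence classes.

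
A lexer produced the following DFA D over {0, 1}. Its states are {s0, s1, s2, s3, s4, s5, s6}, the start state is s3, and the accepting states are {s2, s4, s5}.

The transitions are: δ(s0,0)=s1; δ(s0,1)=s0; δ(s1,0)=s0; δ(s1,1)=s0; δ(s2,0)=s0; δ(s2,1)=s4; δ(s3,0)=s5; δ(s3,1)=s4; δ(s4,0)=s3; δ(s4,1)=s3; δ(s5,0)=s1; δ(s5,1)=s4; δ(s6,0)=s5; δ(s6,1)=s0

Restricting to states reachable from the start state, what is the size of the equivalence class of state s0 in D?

Reachable states from the start: {s0,s1,s3,s4,s5}. Unreachable: {s2,s6} — drop them.
Initial partition by acceptance: {s4,s5} | {s0,s1,s3}.
On input 1, block {s4,s5} splits into {s4} and {s5}.
Refine {s0,s1,s3} on symbol 0: members go to different blocks, giving {s0,s1} and {s3}.
The partition is now stable with 4 blocks: {s4} | {s0,s1} | {s5} | {s3}.
The equivalence class containing s0 is {s0,s1}, of size 2.

2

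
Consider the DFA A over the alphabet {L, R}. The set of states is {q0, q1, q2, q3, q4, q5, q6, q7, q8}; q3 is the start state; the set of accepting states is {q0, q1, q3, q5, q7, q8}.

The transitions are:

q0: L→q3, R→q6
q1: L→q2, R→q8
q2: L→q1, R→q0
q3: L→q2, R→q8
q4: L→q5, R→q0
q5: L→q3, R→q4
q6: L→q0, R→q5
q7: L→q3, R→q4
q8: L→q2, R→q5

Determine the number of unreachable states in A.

BFS from q3 reaches {q0, q1, q2, q3, q4, q5, q6, q8}; the 1 state(s) q7 are never visited.

1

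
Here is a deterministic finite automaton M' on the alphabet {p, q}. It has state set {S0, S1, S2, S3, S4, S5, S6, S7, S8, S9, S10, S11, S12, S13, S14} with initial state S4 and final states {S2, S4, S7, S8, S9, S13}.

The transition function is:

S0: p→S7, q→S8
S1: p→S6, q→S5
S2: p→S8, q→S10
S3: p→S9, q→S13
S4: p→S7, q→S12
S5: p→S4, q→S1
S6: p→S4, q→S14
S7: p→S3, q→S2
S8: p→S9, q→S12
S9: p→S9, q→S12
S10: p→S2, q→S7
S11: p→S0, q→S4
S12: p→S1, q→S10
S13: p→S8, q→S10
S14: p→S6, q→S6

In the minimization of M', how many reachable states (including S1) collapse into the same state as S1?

First remove the unreachable states {S0,S11}; 13 states remain.
Initial partition by acceptance: {S2,S4,S7,S8,S9,S13} | {S1,S3,S5,S6,S10,S12,S14}.
Split {S2,S4,S7,S8,S9,S13} by δ(·,p) → {S2,S4,S8,S9,S13} and {S7}.
Split {S2,S4,S8,S9,S13} by δ(·,p) → {S2,S8,S9,S13} and {S4}.
Refine {S1,S3,S5,S6,S10,S12,S14} on symbol p: members go to different blocks, giving {S1,S12,S14} and {S3,S10} and {S5,S6}.
Refine {S2,S8,S9,S13} on symbol q: members go to different blocks, giving {S2,S13} and {S8,S9}.
On input p, block {S1,S12,S14} splits into {S1,S14} and {S12}.
On input p, block {S3,S10} splits into {S3} and {S10}.
The partition is now stable with 9 blocks: {S2,S13} | {S1,S14} | {S7} | {S4} | {S3} | {S5,S6} | {S8,S9} | {S12} | {S10}.
State S1 belongs to the block {S1,S14}, which has 2 states.

2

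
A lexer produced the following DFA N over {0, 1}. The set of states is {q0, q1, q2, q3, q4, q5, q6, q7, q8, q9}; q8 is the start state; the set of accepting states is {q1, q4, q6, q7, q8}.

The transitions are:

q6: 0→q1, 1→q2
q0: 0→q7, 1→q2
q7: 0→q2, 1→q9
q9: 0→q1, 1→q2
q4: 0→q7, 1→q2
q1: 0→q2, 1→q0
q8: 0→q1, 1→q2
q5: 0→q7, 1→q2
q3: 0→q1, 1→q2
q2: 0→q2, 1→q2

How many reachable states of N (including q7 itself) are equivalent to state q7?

2

First remove the unreachable states {q3,q4,q5,q6}; 6 states remain.
Start with accepting vs non-accepting: {q1,q7,q8} | {q0,q2,q9}.
On input 0, block {q1,q7,q8} splits into {q1,q7} and {q8}.
Refine {q0,q2,q9} on symbol 0: members go to different blocks, giving {q0,q9} and {q2}.
Stable partition: {q1,q7} | {q0,q9} | {q8} | {q2} — 4 equivalence classes.
State q7 belongs to the block {q1,q7}, which has 2 states.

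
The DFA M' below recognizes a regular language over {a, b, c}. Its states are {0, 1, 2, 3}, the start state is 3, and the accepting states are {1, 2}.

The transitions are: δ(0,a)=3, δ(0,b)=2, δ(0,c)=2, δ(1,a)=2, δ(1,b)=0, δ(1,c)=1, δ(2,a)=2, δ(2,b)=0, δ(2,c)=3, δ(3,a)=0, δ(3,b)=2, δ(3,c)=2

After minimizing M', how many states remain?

2

States {1} cannot be reached from the start state, so discard them.
P0 = {2} | {0,3}.
Stable partition: {2} | {0,3} — 2 equivalence classes.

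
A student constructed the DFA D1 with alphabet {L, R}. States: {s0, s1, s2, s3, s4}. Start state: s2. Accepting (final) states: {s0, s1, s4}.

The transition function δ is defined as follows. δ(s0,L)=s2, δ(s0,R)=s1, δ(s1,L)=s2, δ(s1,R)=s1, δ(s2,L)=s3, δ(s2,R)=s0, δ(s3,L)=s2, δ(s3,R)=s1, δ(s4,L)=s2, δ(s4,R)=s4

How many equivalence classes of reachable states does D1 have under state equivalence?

First remove the unreachable states {s4}; 4 states remain.
Start with accepting vs non-accepting: {s0,s1} | {s2,s3}.
Stable partition: {s0,s1} | {s2,s3} — 2 equivalence classes.

2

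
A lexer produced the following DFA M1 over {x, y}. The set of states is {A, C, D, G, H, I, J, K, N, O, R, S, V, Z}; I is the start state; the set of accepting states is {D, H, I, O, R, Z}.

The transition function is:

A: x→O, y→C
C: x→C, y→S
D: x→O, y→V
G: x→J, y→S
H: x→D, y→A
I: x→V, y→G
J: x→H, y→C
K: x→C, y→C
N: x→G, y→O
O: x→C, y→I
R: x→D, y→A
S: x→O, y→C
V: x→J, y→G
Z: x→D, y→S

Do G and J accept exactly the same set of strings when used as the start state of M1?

No

States {K,N,R,Z} cannot be reached from the start state, so discard them.
Initial partition by acceptance: {D,H,I,O} | {A,C,G,J,S,V}.
Refine {D,H,I,O} on symbol x: members go to different blocks, giving {I,O} and {D,H}.
Split {I,O} by δ(·,y) → {I} and {O}.
Split {A,C,G,J,S,V} by δ(·,x) → {C,G,V} and {A,S} and {J}.
Refine {C,G,V} on symbol x: members go to different blocks, giving {G,V} and {C}.
Split {G,V} by δ(·,y) → {V} and {G}.
Refine {D,H} on symbol x: members go to different blocks, giving {H} and {D}.
Stable partition: {I} | {V} | {H} | {O} | {A,S} | {J} | {C} | {G} | {D} — 9 equivalence classes.
G and J end up in different blocks, so they are distinguishable. For instance, the string 'x' is accepted from only J.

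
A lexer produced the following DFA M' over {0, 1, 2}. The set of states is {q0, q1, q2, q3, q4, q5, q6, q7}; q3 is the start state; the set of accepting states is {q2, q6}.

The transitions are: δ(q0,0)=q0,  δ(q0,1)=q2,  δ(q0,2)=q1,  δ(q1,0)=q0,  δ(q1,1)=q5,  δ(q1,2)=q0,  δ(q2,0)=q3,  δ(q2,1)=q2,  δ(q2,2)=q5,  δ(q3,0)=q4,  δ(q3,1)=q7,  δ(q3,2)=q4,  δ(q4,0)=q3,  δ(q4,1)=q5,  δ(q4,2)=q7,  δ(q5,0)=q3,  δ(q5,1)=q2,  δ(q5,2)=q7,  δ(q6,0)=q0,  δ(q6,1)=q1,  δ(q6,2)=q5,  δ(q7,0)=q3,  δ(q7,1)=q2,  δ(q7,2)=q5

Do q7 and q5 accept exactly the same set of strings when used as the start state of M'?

States {q0,q1,q6} cannot be reached from the start state, so discard them.
P0 = {q2} | {q3,q4,q5,q7}.
On input 1, block {q3,q4,q5,q7} splits into {q3,q4} and {q5,q7}.
Split {q3,q4} by δ(·,2) → {q3} and {q4}.
No further refinement is possible. Final partition (4 blocks): {q2} | {q3} | {q5,q7} | {q4}.
q7 and q5 lie in the same block of the stable partition, so they are equivalent — no string distinguishes them.

Yes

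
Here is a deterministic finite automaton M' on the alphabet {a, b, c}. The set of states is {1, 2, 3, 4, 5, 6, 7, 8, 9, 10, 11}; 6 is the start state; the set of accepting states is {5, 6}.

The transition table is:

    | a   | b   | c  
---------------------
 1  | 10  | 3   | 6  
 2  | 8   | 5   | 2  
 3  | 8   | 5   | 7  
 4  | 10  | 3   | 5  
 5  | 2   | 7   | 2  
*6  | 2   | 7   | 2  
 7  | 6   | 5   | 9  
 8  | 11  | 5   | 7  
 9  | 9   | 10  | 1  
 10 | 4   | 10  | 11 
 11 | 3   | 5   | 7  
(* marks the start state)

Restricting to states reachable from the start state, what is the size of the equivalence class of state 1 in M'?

2

Start with accepting vs non-accepting: {5,6} | {1,2,3,4,7,8,9,10,11}.
Refine {1,2,3,4,7,8,9,10,11} on symbol a: members go to different blocks, giving {1,2,3,4,8,9,10,11} and {7}.
Split {1,2,3,4,8,9,10,11} by δ(·,b) → {1,4,9,10} and {2,3,8,11}.
On input b, block {1,4,9,10} splits into {1,4} and {9,10}.
Split {2,3,8,11} by δ(·,c) → {3,8,11} and {2}.
Split {9,10} by δ(·,a) → {9} and {10}.
Stable partition: {5,6} | {1,4} | {7} | {3,8,11} | {9} | {2} | {10} — 7 equivalence classes.
State 1 belongs to the block {1,4}, which has 2 states.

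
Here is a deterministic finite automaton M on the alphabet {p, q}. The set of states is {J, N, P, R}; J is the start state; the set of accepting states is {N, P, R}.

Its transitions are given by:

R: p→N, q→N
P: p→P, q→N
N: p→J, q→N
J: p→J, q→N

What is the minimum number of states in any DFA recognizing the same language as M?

2

First remove the unreachable states {P,R}; 2 states remain.
P0 = {N} | {J}.
Stable partition: {N} | {J} — 2 equivalence classes.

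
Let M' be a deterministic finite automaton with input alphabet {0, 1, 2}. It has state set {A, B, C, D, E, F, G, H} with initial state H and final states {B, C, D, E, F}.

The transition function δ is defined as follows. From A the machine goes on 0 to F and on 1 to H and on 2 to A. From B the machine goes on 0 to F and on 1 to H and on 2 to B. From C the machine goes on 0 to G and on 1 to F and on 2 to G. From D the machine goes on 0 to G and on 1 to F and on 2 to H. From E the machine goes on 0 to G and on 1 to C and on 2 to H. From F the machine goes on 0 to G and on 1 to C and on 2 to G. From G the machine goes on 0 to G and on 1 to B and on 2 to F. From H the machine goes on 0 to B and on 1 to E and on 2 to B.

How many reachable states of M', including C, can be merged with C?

2

Reachable states from the start: {B,C,E,F,G,H}. Unreachable: {A,D} — drop them.
Initial partition by acceptance: {B,C,E,F} | {G,H}.
Refine {B,C,E,F} on symbol 0: members go to different blocks, giving {C,E,F} and {B}.
Refine {G,H} on symbol 0: members go to different blocks, giving {G} and {H}.
On input 2, block {C,E,F} splits into {C,F} and {E}.
Stable partition: {C,F} | {G} | {B} | {H} | {E} — 5 equivalence classes.
State C belongs to the block {C,F}, which has 2 states.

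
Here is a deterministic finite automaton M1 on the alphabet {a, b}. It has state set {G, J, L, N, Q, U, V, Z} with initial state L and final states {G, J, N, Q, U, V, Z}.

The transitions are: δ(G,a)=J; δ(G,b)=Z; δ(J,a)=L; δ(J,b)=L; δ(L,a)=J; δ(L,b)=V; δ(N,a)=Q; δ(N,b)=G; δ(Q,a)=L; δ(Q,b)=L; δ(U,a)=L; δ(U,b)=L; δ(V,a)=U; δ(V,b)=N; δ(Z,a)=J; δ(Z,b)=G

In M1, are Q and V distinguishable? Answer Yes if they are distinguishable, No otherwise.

Yes

Initial partition by acceptance: {G,J,N,Q,U,V,Z} | {L}.
Split {G,J,N,Q,U,V,Z} by δ(·,a) → {G,N,V,Z} and {J,Q,U}.
No further refinement is possible. Final partition (3 blocks): {G,N,V,Z} | {L} | {J,Q,U}.
Q and V end up in different blocks, so they are distinguishable. For instance, the string 'a' is accepted from only V.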